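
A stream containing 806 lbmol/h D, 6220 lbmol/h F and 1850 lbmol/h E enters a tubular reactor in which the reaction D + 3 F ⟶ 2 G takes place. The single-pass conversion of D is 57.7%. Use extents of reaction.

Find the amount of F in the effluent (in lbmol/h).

4820 lbmol/h

D reacted = 0.577 × 806 = 465.1 lbmol/h; ν_D = −1, so ξ = 465.1/1 = 465.1 lbmol/h.
Outlet amounts (n = n₀ + ν ξ):
  D: 806 − 1(465.1) = 340.9
  F: 6220 − 3(465.1) = 4825
  G: 0 + 2(465.1) = 930.1
  E: 1850 (inert)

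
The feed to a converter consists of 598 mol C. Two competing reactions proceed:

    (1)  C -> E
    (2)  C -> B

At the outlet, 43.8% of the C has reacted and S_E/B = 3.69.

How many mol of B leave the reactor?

Conversion of C: C consumed = 0.438 × 598 = 261.9 mol = 1ξ₁ + 1ξ₂.
Selectivity: 1ξ₁ / (1ξ₂) = 3.69 → ξ₁ = 3.69 ξ₂.
Substitute: (1·3.69 + 1) ξ₂ = 261.9 → ξ₂ = 55.85 mol, ξ₁ = 206.1 mol.
Outlet amounts (n = n₀ + Σ ν·ξ):
  C: 598 − 1(206.1) − 1(55.85) = 336.1
  E: 0 + 1(206.1) = 206.1
  B: 0 + 1(55.85) = 55.85

55.8 mol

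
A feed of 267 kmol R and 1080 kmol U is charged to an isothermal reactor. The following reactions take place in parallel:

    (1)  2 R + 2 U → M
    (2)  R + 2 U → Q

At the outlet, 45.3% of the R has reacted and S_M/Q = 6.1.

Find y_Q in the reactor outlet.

Conversion of R: R consumed = 0.453 × 267 = 121 kmol = 2ξ₁ + 1ξ₂.
Selectivity: 1ξ₁ / (1ξ₂) = 6.1 → ξ₁ = 6.1 ξ₂.
Substitute: (2·6.1 + 1) ξ₂ = 121 → ξ₂ = 9.163 kmol, ξ₁ = 55.89 kmol.
Outlet amounts (n = n₀ + Σ ν·ξ):
  R: 267 − 2(55.89) − 1(9.163) = 146
  U: 1080 − 2(55.89) − 2(9.163) = 949.9
  M: 0 + 1(55.89) = 55.89
  Q: 0 + 1(9.163) = 9.163
Total out = 1161 kmol; y_Q = 9.163 / 1161 = 0.007892.

0.00789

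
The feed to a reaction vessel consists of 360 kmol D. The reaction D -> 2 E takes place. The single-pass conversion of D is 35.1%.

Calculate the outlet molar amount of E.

D reacted = 0.351 × 360 = 126.4 kmol; ν_D = −1, so ξ = 126.4/1 = 126.4 kmol.
Outlet amounts (n = n₀ + ν ξ):
  D: 360 − 1(126.4) = 233.6
  E: 0 + 2(126.4) = 252.7

253 kmol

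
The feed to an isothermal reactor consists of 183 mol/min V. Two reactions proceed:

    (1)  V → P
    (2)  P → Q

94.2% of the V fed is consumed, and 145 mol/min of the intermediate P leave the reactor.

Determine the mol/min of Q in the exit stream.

Conversion of V: V consumed = 1ξ₁ = 0.942 × 183 → ξ₁ = 172.4 mol/min.
P balance: n_P = 0 + 1ξ₁ − 1ξ₂ = 145 → ξ₂ = (1·172.4 − 145)/1 = 27.39 mol/min.
Outlet amounts (n = n₀ + Σ ν·ξ):
  V: 183 − 1(172.4) = 10.61
  P: 0 + 1(172.4) − 1(27.39) = 145
  Q: 0 + 1(27.39) = 27.39

27.4 mol/min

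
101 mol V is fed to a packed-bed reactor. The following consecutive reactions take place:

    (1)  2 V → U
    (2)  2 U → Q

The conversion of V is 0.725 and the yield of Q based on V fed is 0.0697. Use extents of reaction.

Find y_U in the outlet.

Conversion of V: V consumed = 2ξ₁ = 0.725 × 101 → ξ₁ = 36.61 mol.
Yield of Q: 1ξ₂ / 101 = 0.0697 → ξ₂ = 7.04 mol.
Outlet amounts (n = n₀ + Σ ν·ξ):
  V: 101 − 2(36.61) = 27.78
  U: 0 + 1(36.61) − 2(7.04) = 22.53
  Q: 0 + 1(7.04) = 7.04
Total out = 57.35 mol; y_U = 22.53 / 57.35 = 0.3929.

0.393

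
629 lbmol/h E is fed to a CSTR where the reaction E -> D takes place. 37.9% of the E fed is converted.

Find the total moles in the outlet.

E reacted = 0.379 × 629 = 238.4 lbmol/h; ν_E = −1, so ξ = 238.4/1 = 238.4 lbmol/h.
Outlet amounts (n = n₀ + ν ξ):
  E: 629 − 1(238.4) = 390.6
  D: 0 + 1(238.4) = 238.4
Total out = 390.6 + 238.4 = 629 lbmol/h.

629 lbmol/h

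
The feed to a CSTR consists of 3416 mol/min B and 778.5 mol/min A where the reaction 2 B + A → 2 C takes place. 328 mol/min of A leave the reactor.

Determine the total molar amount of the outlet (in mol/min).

3740 mol/min

For A: n = n₀ − 1ξ → 328 = 778.5 − 1ξ, giving ξ = 450.5 mol/min.
Outlet amounts (n = n₀ + ν ξ):
  B: 3416 − 2(450.5) = 2515
  A: 778.5 − 1(450.5) = 328
  C: 0 + 2(450.5) = 901
Total out = 2515 + 328 + 901 = 3744 mol/min.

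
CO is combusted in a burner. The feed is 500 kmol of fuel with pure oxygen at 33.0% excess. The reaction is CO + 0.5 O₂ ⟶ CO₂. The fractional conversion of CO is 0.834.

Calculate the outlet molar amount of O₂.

Stoichiometric O₂ = 0.5 × 500 = 250 kmol; O₂ fed = 250 × 1.330 = 332.5 kmol.
Fuel reacted = 0.834 × 500 → ξ = 417 kmol.
Outlet (n = n₀ + ν ξ):
  CO: 500 − 1(417) = 83
  O₂: 332.5 − 0.5(417) = 124
  CO₂: 0 + 1(417) = 417

124 kmol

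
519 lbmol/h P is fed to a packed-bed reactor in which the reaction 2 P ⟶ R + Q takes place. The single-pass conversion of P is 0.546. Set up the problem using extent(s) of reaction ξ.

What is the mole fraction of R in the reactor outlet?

P reacted = 0.546 × 519 = 283.4 lbmol/h; ν_P = −2, so ξ = 283.4/2 = 141.7 lbmol/h.
Outlet amounts (n = n₀ + ν ξ):
  P: 519 − 2(141.7) = 235.6
  R: 0 + 1(141.7) = 141.7
  Q: 0 + 1(141.7) = 141.7
Total out = 519 lbmol/h; y_R = 141.7 / 519 = 0.273.

0.273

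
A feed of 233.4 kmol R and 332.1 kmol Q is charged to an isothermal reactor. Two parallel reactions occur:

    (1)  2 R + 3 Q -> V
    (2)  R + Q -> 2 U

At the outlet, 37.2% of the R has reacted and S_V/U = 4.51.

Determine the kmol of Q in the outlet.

204 kmol

Conversion of R: R consumed = 0.372 × 233.4 = 86.82 kmol = 2ξ₁ + 1ξ₂.
Selectivity: 1ξ₁ / (2ξ₂) = 4.51 → ξ₁ = 9.02 ξ₂.
Substitute: (2·9.02 + 1) ξ₂ = 86.82 → ξ₂ = 4.56 kmol, ξ₁ = 41.13 kmol.
Outlet amounts (n = n₀ + Σ ν·ξ):
  R: 233.4 − 2(41.13) − 1(4.56) = 146.6
  Q: 332.1 − 3(41.13) − 1(4.56) = 204.1
  V: 0 + 1(41.13) = 41.13
  U: 0 + 2(4.56) = 9.12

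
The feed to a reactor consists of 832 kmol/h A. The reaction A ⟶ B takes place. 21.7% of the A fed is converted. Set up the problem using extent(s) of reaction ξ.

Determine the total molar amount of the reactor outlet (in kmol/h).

832 kmol/h

A reacted = 0.217 × 832 = 180.5 kmol/h; ν_A = −1, so ξ = 180.5/1 = 180.5 kmol/h.
Outlet amounts (n = n₀ + ν ξ):
  A: 832 − 1(180.5) = 651.5
  B: 0 + 1(180.5) = 180.5
Total out = 651.5 + 180.5 = 832 kmol/h.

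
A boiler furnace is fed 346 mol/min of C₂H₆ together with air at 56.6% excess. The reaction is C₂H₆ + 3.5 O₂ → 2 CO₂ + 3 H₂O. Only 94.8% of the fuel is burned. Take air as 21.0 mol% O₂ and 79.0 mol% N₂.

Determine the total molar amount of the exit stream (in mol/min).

9540 mol/min

Stoichiometric O₂ = 3.5 × 346 = 1211 mol/min; O₂ fed = 1211 × 1.566 = 1896 mol/min.
N₂ fed = 1896 × 79/21 = 7134 mol/min.
Fuel reacted = 0.948 × 346 → ξ = 328 mol/min.
Outlet (n = n₀ + ν ξ):
  C₂H₆: 346 − 1(328) = 17.99
  O₂: 1896 − 3.5(328) = 748.4
  N₂: 7134 (inert)
  CO₂: 0 + 2(328) = 656
  H₂O: 0 + 3(328) = 984
Total out = 17.99 + 748.4 + 7134 + 656 + 984 = 9541 mol/min.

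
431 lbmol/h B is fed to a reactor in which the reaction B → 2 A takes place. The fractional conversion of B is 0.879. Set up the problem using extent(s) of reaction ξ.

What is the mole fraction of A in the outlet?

B reacted = 0.879 × 431 = 378.8 lbmol/h; ν_B = −1, so ξ = 378.8/1 = 378.8 lbmol/h.
Outlet amounts (n = n₀ + ν ξ):
  B: 431 − 1(378.8) = 52.15
  A: 0 + 2(378.8) = 757.7
Total out = 809.8 lbmol/h; y_A = 757.7 / 809.8 = 0.9356.

0.936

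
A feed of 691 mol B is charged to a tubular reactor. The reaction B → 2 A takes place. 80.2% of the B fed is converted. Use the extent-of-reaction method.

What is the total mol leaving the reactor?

1250 mol

B reacted = 0.802 × 691 = 554.2 mol; ν_B = −1, so ξ = 554.2/1 = 554.2 mol.
Outlet amounts (n = n₀ + ν ξ):
  B: 691 − 1(554.2) = 136.8
  A: 0 + 2(554.2) = 1108
Total out = 136.8 + 1108 = 1245 mol.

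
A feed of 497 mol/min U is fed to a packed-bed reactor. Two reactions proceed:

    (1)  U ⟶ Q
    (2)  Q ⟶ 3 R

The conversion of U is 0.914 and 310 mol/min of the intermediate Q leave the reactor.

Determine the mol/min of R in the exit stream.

433 mol/min

Conversion of U: U consumed = 1ξ₁ = 0.914 × 497 → ξ₁ = 454.3 mol/min.
Q balance: n_Q = 0 + 1ξ₁ − 1ξ₂ = 310 → ξ₂ = (1·454.3 − 310)/1 = 144.3 mol/min.
Outlet amounts (n = n₀ + Σ ν·ξ):
  U: 497 − 1(454.3) = 42.74
  Q: 0 + 1(454.3) − 1(144.3) = 310
  R: 0 + 3(144.3) = 432.8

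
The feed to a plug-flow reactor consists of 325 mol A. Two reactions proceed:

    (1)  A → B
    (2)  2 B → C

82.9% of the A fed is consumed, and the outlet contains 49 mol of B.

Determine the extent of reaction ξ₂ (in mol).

Conversion of A: A consumed = 1ξ₁ = 0.829 × 325 → ξ₁ = 269.4 mol.
B balance: n_B = 0 + 1ξ₁ − 2ξ₂ = 49 → ξ₂ = (1·269.4 − 49)/2 = 110.2 mol.
Outlet amounts (n = n₀ + Σ ν·ξ):
  A: 325 − 1(269.4) = 55.57
  B: 0 + 1(269.4) − 2(110.2) = 49
  C: 0 + 1(110.2) = 110.2

ξ₂ = 110 mol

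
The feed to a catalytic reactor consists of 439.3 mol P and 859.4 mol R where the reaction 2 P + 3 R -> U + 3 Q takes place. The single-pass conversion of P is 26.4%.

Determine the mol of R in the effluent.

685 mol

P reacted = 0.264 × 439.3 = 116 mol; ν_P = −2, so ξ = 116/2 = 57.99 mol.
Outlet amounts (n = n₀ + ν ξ):
  P: 439.3 − 2(57.99) = 323.3
  R: 859.4 − 3(57.99) = 685.4
  U: 0 + 1(57.99) = 57.99
  Q: 0 + 3(57.99) = 174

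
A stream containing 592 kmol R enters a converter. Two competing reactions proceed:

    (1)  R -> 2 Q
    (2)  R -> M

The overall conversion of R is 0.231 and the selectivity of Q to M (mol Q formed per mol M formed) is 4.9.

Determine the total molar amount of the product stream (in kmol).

689 kmol

Conversion of R: R consumed = 0.231 × 592 = 136.8 kmol = 1ξ₁ + 1ξ₂.
Selectivity: 2ξ₁ / (1ξ₂) = 4.9 → ξ₁ = 2.45 ξ₂.
Substitute: (1·2.45 + 1) ξ₂ = 136.8 → ξ₂ = 39.64 kmol, ξ₁ = 97.11 kmol.
Outlet amounts (n = n₀ + Σ ν·ξ):
  R: 592 − 1(97.11) − 1(39.64) = 455.2
  Q: 0 + 2(97.11) = 194.2
  M: 0 + 1(39.64) = 39.64
Total out = 455.2 + 194.2 + 39.64 = 689.1 kmol.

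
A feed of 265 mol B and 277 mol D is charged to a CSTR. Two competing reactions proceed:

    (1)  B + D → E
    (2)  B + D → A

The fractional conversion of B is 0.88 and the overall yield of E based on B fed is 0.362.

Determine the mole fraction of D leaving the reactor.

Yield of E: 1ξ₁ / 265 = 0.362 → ξ₁ = 95.93 mol.
Conversion of B: 1ξ₁ + 1ξ₂ = 0.88 × 265 = 233.2 → ξ₂ = 137.3 mol.
Outlet amounts (n = n₀ + Σ ν·ξ):
  B: 265 − 1(95.93) − 1(137.3) = 31.8
  D: 277 − 1(95.93) − 1(137.3) = 43.8
  E: 0 + 1(95.93) = 95.93
  A: 0 + 1(137.3) = 137.3
Total out = 308.8 mol; y_D = 43.8 / 308.8 = 0.1418.

0.142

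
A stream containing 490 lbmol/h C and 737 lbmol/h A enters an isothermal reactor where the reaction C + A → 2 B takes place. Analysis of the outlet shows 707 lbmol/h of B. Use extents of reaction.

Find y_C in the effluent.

For B: n = n₀ + 2ξ → 707 = 0 + 2ξ, giving ξ = 353.5 lbmol/h.
Outlet amounts (n = n₀ + ν ξ):
  C: 490 − 1(353.5) = 136.5
  A: 737 − 1(353.5) = 383.5
  B: 0 + 2(353.5) = 707
Total out = 1227 lbmol/h; y_C = 136.5 / 1227 = 0.1112.

0.111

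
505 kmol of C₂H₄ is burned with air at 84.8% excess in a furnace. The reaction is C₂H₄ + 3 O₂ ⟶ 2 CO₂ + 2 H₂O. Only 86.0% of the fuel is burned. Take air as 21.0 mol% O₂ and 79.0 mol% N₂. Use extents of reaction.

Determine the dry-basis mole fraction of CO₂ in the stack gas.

Stoichiometric O₂ = 3 × 505 = 1515 kmol; O₂ fed = 1515 × 1.848 = 2800 kmol.
N₂ fed = 2800 × 79/21 = 10530 kmol.
Fuel reacted = 0.86 × 505 → ξ = 434.3 kmol.
Outlet (n = n₀ + ν ξ):
  C₂H₄: 505 − 1(434.3) = 70.7
  O₂: 2800 − 3(434.3) = 1497
  N₂: 10530 (inert)
  CO₂: 0 + 2(434.3) = 868.6
  H₂O: 0 + 2(434.3) = 868.6
Dry total = 12970 kmol; y_CO₂ (dry) = 868.6 / 12970 = 0.06698.

0.067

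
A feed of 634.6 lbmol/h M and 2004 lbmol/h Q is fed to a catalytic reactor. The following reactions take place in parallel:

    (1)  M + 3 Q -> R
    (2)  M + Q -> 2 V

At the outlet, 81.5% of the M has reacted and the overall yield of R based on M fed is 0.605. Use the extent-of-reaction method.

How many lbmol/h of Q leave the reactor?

719 lbmol/h

Yield of R: 1ξ₁ / 634.6 = 0.605 → ξ₁ = 383.9 lbmol/h.
Conversion of M: 1ξ₁ + 1ξ₂ = 0.815 × 634.6 = 517.2 → ξ₂ = 133.3 lbmol/h.
Outlet amounts (n = n₀ + Σ ν·ξ):
  M: 634.6 − 1(383.9) − 1(133.3) = 117.4
  Q: 2004 − 3(383.9) − 1(133.3) = 718.9
  R: 0 + 1(383.9) = 383.9
  V: 0 + 2(133.3) = 266.5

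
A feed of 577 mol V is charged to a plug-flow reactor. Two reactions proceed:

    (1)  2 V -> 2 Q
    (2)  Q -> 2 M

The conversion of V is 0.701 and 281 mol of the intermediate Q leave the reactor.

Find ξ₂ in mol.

ξ₂ = 123 mol

Conversion of V: V consumed = 2ξ₁ = 0.701 × 577 → ξ₁ = 202.2 mol.
Q balance: n_Q = 0 + 2ξ₁ − 1ξ₂ = 281 → ξ₂ = (2·202.2 − 281)/1 = 123.5 mol.
Outlet amounts (n = n₀ + Σ ν·ξ):
  V: 577 − 2(202.2) = 172.5
  Q: 0 + 2(202.2) − 1(123.5) = 281
  M: 0 + 2(123.5) = 247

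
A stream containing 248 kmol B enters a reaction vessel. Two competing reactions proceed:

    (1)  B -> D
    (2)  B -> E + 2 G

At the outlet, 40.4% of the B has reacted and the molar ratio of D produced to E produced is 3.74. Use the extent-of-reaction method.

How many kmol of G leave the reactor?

Conversion of B: B consumed = 0.404 × 248 = 100.2 kmol = 1ξ₁ + 1ξ₂.
Selectivity: 1ξ₁ / (1ξ₂) = 3.74 → ξ₁ = 3.74 ξ₂.
Substitute: (1·3.74 + 1) ξ₂ = 100.2 → ξ₂ = 21.14 kmol, ξ₁ = 79.05 kmol.
Outlet amounts (n = n₀ + Σ ν·ξ):
  B: 248 − 1(79.05) − 1(21.14) = 147.8
  D: 0 + 1(79.05) = 79.05
  E: 0 + 1(21.14) = 21.14
  G: 0 + 2(21.14) = 42.28

42.3 kmol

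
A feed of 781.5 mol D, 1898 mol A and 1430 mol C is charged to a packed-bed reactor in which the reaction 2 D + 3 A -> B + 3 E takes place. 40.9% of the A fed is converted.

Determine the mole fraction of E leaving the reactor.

A reacted = 0.409 × 1898 = 776.3 mol; ν_A = −3, so ξ = 776.3/3 = 258.8 mol.
Outlet amounts (n = n₀ + ν ξ):
  D: 781.5 − 2(258.8) = 264
  A: 1898 − 3(258.8) = 1122
  B: 0 + 1(258.8) = 258.8
  E: 0 + 3(258.8) = 776.3
  C: 1430 (inert)
Total out = 3851 mol; y_E = 776.3 / 3851 = 0.2016.

0.202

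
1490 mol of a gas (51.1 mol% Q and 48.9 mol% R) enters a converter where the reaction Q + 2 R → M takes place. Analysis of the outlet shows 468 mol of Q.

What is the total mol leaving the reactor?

For Q: n = n₀ − 1ξ → 468 = 761.4 − 1ξ, giving ξ = 293.4 mol.
Outlet amounts (n = n₀ + ν ξ):
  Q: 761.4 − 1(293.4) = 468
  R: 728.6 − 2(293.4) = 141.8
  M: 0 + 1(293.4) = 293.4
Total out = 468 + 141.8 + 293.4 = 903.2 mol.

903 mol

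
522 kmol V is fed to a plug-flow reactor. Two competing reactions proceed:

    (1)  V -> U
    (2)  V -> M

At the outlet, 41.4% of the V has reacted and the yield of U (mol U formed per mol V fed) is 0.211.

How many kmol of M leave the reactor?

106 kmol

Yield of U: 1ξ₁ / 522 = 0.211 → ξ₁ = 110.1 kmol.
Conversion of V: 1ξ₁ + 1ξ₂ = 0.414 × 522 = 216.1 → ξ₂ = 106 kmol.
Outlet amounts (n = n₀ + Σ ν·ξ):
  V: 522 − 1(110.1) − 1(106) = 305.9
  U: 0 + 1(110.1) = 110.1
  M: 0 + 1(106) = 106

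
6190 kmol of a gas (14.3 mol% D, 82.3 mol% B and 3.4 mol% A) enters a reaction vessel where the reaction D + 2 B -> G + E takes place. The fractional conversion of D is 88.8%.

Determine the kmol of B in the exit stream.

3520 kmol

D reacted = 0.888 × 885.2 = 786 kmol; ν_D = −1, so ξ = 786/1 = 786 kmol.
Outlet amounts (n = n₀ + ν ξ):
  D: 885.2 − 1(786) = 99.14
  B: 5094 − 2(786) = 3522
  G: 0 + 1(786) = 786
  E: 0 + 1(786) = 786
  A: 210.5 (inert)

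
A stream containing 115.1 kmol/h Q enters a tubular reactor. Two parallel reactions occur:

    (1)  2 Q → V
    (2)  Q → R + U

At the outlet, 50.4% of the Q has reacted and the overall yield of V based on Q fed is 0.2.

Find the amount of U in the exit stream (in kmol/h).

Yield of V: 1ξ₁ / 115.1 = 0.2 → ξ₁ = 23.02 kmol/h.
Conversion of Q: 2ξ₁ + 1ξ₂ = 0.504 × 115.1 = 58.01 → ξ₂ = 11.97 kmol/h.
Outlet amounts (n = n₀ + Σ ν·ξ):
  Q: 115.1 − 2(23.02) − 1(11.97) = 57.09
  V: 0 + 1(23.02) = 23.02
  R: 0 + 1(11.97) = 11.97
  U: 0 + 1(11.97) = 11.97

12 kmol/h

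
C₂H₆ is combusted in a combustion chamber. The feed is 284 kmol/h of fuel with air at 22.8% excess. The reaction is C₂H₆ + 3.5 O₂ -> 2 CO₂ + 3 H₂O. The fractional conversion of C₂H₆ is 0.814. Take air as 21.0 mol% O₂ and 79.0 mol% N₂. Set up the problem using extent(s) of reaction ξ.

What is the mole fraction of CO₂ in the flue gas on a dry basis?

Stoichiometric O₂ = 3.5 × 284 = 994 kmol/h; O₂ fed = 994 × 1.228 = 1221 kmol/h.
N₂ fed = 1221 × 79/21 = 4592 kmol/h.
Fuel reacted = 0.814 × 284 → ξ = 231.2 kmol/h.
Outlet (n = n₀ + ν ξ):
  C₂H₆: 284 − 1(231.2) = 52.82
  O₂: 1221 − 3.5(231.2) = 411.5
  N₂: 4592 (inert)
  CO₂: 0 + 2(231.2) = 462.4
  H₂O: 0 + 3(231.2) = 693.5
Dry total = 5519 kmol/h; y_CO₂ (dry) = 462.4 / 5519 = 0.08378.

0.0838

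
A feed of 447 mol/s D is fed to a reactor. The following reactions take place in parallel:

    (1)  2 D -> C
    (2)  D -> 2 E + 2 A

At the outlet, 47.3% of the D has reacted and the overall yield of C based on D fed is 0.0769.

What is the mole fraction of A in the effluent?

Yield of C: 1ξ₁ / 447 = 0.0769 → ξ₁ = 34.37 mol/s.
Conversion of D: 2ξ₁ + 1ξ₂ = 0.473 × 447 = 211.4 → ξ₂ = 142.7 mol/s.
Outlet amounts (n = n₀ + Σ ν·ξ):
  D: 447 − 2(34.37) − 1(142.7) = 235.6
  C: 0 + 1(34.37) = 34.37
  E: 0 + 2(142.7) = 285.4
  A: 0 + 2(142.7) = 285.4
Total out = 840.7 mol/s; y_A = 285.4 / 840.7 = 0.3394.

0.339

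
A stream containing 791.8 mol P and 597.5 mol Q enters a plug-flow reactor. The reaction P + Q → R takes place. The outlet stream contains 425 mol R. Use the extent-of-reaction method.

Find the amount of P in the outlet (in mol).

367 mol

For R: n = n₀ + 1ξ → 425 = 0 + 1ξ, giving ξ = 425 mol.
Outlet amounts (n = n₀ + ν ξ):
  P: 791.8 − 1(425) = 366.8
  Q: 597.5 − 1(425) = 172.5
  R: 0 + 1(425) = 425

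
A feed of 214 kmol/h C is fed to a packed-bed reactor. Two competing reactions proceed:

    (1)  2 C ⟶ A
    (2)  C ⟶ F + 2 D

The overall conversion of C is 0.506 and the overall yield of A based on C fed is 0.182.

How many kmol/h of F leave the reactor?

Yield of A: 1ξ₁ / 214 = 0.182 → ξ₁ = 38.95 kmol/h.
Conversion of C: 2ξ₁ + 1ξ₂ = 0.506 × 214 = 108.3 → ξ₂ = 30.39 kmol/h.
Outlet amounts (n = n₀ + Σ ν·ξ):
  C: 214 − 2(38.95) − 1(30.39) = 105.7
  A: 0 + 1(38.95) = 38.95
  F: 0 + 1(30.39) = 30.39
  D: 0 + 2(30.39) = 60.78

30.4 kmol/h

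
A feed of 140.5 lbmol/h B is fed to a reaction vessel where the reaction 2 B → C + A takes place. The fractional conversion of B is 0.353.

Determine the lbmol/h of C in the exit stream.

24.8 lbmol/h

B reacted = 0.353 × 140.5 = 49.6 lbmol/h; ν_B = −2, so ξ = 49.6/2 = 24.8 lbmol/h.
Outlet amounts (n = n₀ + ν ξ):
  B: 140.5 − 2(24.8) = 90.9
  C: 0 + 1(24.8) = 24.8
  A: 0 + 1(24.8) = 24.8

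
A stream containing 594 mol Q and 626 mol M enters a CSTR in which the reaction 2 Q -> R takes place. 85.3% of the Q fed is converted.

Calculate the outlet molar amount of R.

Q reacted = 0.853 × 594 = 506.7 mol; ν_Q = −2, so ξ = 506.7/2 = 253.3 mol.
Outlet amounts (n = n₀ + ν ξ):
  Q: 594 − 2(253.3) = 87.32
  R: 0 + 1(253.3) = 253.3
  M: 626 (inert)

253 mol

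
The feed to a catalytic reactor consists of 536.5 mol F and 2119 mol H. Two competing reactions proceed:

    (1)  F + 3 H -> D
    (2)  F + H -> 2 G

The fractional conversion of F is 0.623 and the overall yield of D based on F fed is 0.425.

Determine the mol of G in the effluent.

Yield of D: 1ξ₁ / 536.5 = 0.425 → ξ₁ = 228 mol.
Conversion of F: 1ξ₁ + 1ξ₂ = 0.623 × 536.5 = 334.2 → ξ₂ = 106.2 mol.
Outlet amounts (n = n₀ + Σ ν·ξ):
  F: 536.5 − 1(228) − 1(106.2) = 202.3
  H: 2119 − 3(228) − 1(106.2) = 1329
  D: 0 + 1(228) = 228
  G: 0 + 2(106.2) = 212.5

212 mol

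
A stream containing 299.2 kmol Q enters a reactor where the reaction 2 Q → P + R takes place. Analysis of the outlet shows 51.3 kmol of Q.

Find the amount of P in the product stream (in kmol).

For Q: n = n₀ − 2ξ → 51.3 = 299.2 − 2ξ, giving ξ = 123.9 kmol.
Outlet amounts (n = n₀ + ν ξ):
  Q: 299.2 − 2(123.9) = 51.3
  P: 0 + 1(123.9) = 123.9
  R: 0 + 1(123.9) = 123.9

124 kmol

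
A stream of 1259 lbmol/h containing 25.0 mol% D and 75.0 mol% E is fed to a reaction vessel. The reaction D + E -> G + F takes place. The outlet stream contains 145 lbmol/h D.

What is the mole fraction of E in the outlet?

For D: n = n₀ − 1ξ → 145 = 314.8 − 1ξ, giving ξ = 169.8 lbmol/h.
Outlet amounts (n = n₀ + ν ξ):
  D: 314.8 − 1(169.8) = 145
  E: 944.2 − 1(169.8) = 774.5
  G: 0 + 1(169.8) = 169.8
  F: 0 + 1(169.8) = 169.8
Total out = 1259 lbmol/h; y_E = 774.5 / 1259 = 0.6152.

0.615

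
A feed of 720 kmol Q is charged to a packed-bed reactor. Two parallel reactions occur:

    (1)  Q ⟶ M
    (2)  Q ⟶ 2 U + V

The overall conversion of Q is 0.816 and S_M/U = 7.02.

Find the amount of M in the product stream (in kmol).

Conversion of Q: Q consumed = 0.816 × 720 = 587.5 kmol = 1ξ₁ + 1ξ₂.
Selectivity: 1ξ₁ / (2ξ₂) = 7.02 → ξ₁ = 14.04 ξ₂.
Substitute: (1·14.04 + 1) ξ₂ = 587.5 → ξ₂ = 39.06 kmol, ξ₁ = 548.5 kmol.
Outlet amounts (n = n₀ + Σ ν·ξ):
  Q: 720 − 1(548.5) − 1(39.06) = 132.5
  M: 0 + 1(548.5) = 548.5
  U: 0 + 2(39.06) = 78.13
  V: 0 + 1(39.06) = 39.06

548 kmol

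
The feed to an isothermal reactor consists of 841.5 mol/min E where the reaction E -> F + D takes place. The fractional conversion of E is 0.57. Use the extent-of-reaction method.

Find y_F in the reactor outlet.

0.363

E reacted = 0.57 × 841.5 = 479.7 mol/min; ν_E = −1, so ξ = 479.7/1 = 479.7 mol/min.
Outlet amounts (n = n₀ + ν ξ):
  E: 841.5 − 1(479.7) = 361.8
  F: 0 + 1(479.7) = 479.7
  D: 0 + 1(479.7) = 479.7
Total out = 1321 mol/min; y_F = 479.7 / 1321 = 0.3631.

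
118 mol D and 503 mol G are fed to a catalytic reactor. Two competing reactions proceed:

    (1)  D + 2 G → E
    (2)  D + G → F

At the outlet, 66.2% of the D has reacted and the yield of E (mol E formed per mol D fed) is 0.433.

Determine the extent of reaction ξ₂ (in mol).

Yield of E: 1ξ₁ / 118 = 0.433 → ξ₁ = 51.09 mol.
Conversion of D: 1ξ₁ + 1ξ₂ = 0.662 × 118 = 78.12 → ξ₂ = 27.02 mol.
Outlet amounts (n = n₀ + Σ ν·ξ):
  D: 118 − 1(51.09) − 1(27.02) = 39.88
  G: 503 − 2(51.09) − 1(27.02) = 373.8
  E: 0 + 1(51.09) = 51.09
  F: 0 + 1(27.02) = 27.02

ξ₂ = 27 mol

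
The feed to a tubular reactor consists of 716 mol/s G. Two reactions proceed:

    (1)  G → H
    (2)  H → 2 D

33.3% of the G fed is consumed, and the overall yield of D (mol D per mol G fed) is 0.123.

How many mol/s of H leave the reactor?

194 mol/s

Conversion of G: G consumed = 1ξ₁ = 0.333 × 716 → ξ₁ = 238.4 mol/s.
Yield of D: 2ξ₂ / 716 = 0.123 → ξ₂ = 44.03 mol/s.
Outlet amounts (n = n₀ + Σ ν·ξ):
  G: 716 − 1(238.4) = 477.6
  H: 0 + 1(238.4) − 1(44.03) = 194.4
  D: 0 + 2(44.03) = 88.07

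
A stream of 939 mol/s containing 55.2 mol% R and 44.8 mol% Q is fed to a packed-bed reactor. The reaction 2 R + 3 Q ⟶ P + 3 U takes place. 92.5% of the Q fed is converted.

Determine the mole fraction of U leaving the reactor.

Q reacted = 0.925 × 420.7 = 389.1 mol/s; ν_Q = −3, so ξ = 389.1/3 = 129.7 mol/s.
Outlet amounts (n = n₀ + ν ξ):
  R: 518.3 − 2(129.7) = 258.9
  Q: 420.7 − 3(129.7) = 31.55
  P: 0 + 1(129.7) = 129.7
  U: 0 + 3(129.7) = 389.1
Total out = 809.3 mol/s; y_U = 389.1 / 809.3 = 0.4808.

0.481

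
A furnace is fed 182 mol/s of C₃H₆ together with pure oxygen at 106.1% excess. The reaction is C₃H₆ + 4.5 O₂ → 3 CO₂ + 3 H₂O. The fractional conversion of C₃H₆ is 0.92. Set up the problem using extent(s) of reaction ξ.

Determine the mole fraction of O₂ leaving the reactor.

Stoichiometric O₂ = 4.5 × 182 = 819 mol/s; O₂ fed = 819 × 2.061 = 1688 mol/s.
Fuel reacted = 0.92 × 182 → ξ = 167.4 mol/s.
Outlet (n = n₀ + ν ξ):
  C₃H₆: 182 − 1(167.4) = 14.56
  O₂: 1688 − 4.5(167.4) = 934.5
  CO₂: 0 + 3(167.4) = 502.3
  H₂O: 0 + 3(167.4) = 502.3
Total out = 1954 mol/s; y_O₂ = 934.5 / 1954 = 0.4783.

0.478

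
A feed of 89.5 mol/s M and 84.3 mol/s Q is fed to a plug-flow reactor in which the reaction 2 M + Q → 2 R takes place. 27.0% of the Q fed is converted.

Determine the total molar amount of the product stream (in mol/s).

151 mol/s

Q reacted = 0.27 × 84.3 = 22.76 mol/s; ν_Q = −1, so ξ = 22.76/1 = 22.76 mol/s.
Outlet amounts (n = n₀ + ν ξ):
  M: 89.5 − 2(22.76) = 43.98
  Q: 84.3 − 1(22.76) = 61.54
  R: 0 + 2(22.76) = 45.52
Total out = 43.98 + 61.54 + 45.52 = 151 mol/s.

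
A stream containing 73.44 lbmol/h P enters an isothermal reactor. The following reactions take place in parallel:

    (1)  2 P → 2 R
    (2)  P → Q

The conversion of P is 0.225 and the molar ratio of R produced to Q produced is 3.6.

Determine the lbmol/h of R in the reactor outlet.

Conversion of P: P consumed = 0.225 × 73.44 = 16.52 lbmol/h = 2ξ₁ + 1ξ₂.
Selectivity: 2ξ₁ / (1ξ₂) = 3.6 → ξ₁ = 1.8 ξ₂.
Substitute: (2·1.8 + 1) ξ₂ = 16.52 → ξ₂ = 3.592 lbmol/h, ξ₁ = 6.466 lbmol/h.
Outlet amounts (n = n₀ + Σ ν·ξ):
  P: 73.44 − 2(6.466) − 1(3.592) = 56.92
  R: 0 + 2(6.466) = 12.93
  Q: 0 + 1(3.592) = 3.592

12.9 lbmol/h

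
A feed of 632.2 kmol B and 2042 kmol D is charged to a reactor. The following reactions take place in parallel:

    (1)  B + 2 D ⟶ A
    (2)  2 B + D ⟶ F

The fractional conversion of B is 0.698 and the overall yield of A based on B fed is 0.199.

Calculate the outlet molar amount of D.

1630 kmol

Yield of A: 1ξ₁ / 632.2 = 0.199 → ξ₁ = 125.8 kmol.
Conversion of B: 1ξ₁ + 2ξ₂ = 0.698 × 632.2 = 441.3 → ξ₂ = 157.7 kmol.
Outlet amounts (n = n₀ + Σ ν·ξ):
  B: 632.2 − 1(125.8) − 2(157.7) = 190.9
  D: 2042 − 2(125.8) − 1(157.7) = 1633
  A: 0 + 1(125.8) = 125.8
  F: 0 + 1(157.7) = 157.7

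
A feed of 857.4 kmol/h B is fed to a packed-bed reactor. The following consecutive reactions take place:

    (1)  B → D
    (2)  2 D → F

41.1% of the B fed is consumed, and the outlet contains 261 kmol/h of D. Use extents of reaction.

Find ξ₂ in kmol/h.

ξ₂ = 45.7 kmol/h

Conversion of B: B consumed = 1ξ₁ = 0.411 × 857.4 → ξ₁ = 352.4 kmol/h.
D balance: n_D = 0 + 1ξ₁ − 2ξ₂ = 261 → ξ₂ = (1·352.4 − 261)/2 = 45.7 kmol/h.
Outlet amounts (n = n₀ + Σ ν·ξ):
  B: 857.4 − 1(352.4) = 505
  D: 0 + 1(352.4) − 2(45.7) = 261
  F: 0 + 1(45.7) = 45.7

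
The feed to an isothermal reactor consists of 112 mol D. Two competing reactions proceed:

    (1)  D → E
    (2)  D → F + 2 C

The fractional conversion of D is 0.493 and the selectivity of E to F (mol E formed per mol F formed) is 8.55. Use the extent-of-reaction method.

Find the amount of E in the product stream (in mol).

49.4 mol

Conversion of D: D consumed = 0.493 × 112 = 55.22 mol = 1ξ₁ + 1ξ₂.
Selectivity: 1ξ₁ / (1ξ₂) = 8.55 → ξ₁ = 8.55 ξ₂.
Substitute: (1·8.55 + 1) ξ₂ = 55.22 → ξ₂ = 5.782 mol, ξ₁ = 49.43 mol.
Outlet amounts (n = n₀ + Σ ν·ξ):
  D: 112 − 1(49.43) − 1(5.782) = 56.78
  E: 0 + 1(49.43) = 49.43
  F: 0 + 1(5.782) = 5.782
  C: 0 + 2(5.782) = 11.56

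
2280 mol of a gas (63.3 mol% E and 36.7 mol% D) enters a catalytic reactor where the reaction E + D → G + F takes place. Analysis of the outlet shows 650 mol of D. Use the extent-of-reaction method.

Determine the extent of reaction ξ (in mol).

ξ = 187 mol

For D: n = n₀ − 1ξ → 650 = 836.8 − 1ξ, giving ξ = 186.8 mol.
Outlet amounts (n = n₀ + ν ξ):
  E: 1443 − 1(186.8) = 1256
  D: 836.8 − 1(186.8) = 650
  G: 0 + 1(186.8) = 186.8
  F: 0 + 1(186.8) = 186.8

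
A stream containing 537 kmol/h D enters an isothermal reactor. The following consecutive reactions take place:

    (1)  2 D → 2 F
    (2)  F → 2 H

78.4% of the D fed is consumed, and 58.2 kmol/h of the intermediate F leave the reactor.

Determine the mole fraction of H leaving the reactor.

Conversion of D: D consumed = 2ξ₁ = 0.784 × 537 → ξ₁ = 210.5 kmol/h.
F balance: n_F = 0 + 2ξ₁ − 1ξ₂ = 58.2 → ξ₂ = (2·210.5 − 58.2)/1 = 362.8 kmol/h.
Outlet amounts (n = n₀ + Σ ν·ξ):
  D: 537 − 2(210.5) = 116
  F: 0 + 2(210.5) − 1(362.8) = 58.2
  H: 0 + 2(362.8) = 725.6
Total out = 899.8 kmol/h; y_H = 725.6 / 899.8 = 0.8064.

0.806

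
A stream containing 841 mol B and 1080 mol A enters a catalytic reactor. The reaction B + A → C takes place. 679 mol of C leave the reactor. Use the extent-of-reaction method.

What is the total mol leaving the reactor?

1240 mol

For C: n = n₀ + 1ξ → 679 = 0 + 1ξ, giving ξ = 679 mol.
Outlet amounts (n = n₀ + ν ξ):
  B: 841 − 1(679) = 162
  A: 1080 − 1(679) = 401
  C: 0 + 1(679) = 679
Total out = 162 + 401 + 679 = 1242 mol.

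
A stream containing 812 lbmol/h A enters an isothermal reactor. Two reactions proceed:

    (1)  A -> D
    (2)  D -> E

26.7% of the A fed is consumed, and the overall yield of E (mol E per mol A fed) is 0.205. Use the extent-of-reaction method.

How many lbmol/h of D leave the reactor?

Conversion of A: A consumed = 1ξ₁ = 0.267 × 812 → ξ₁ = 216.8 lbmol/h.
Yield of E: 1ξ₂ / 812 = 0.205 → ξ₂ = 166.5 lbmol/h.
Outlet amounts (n = n₀ + Σ ν·ξ):
  A: 812 − 1(216.8) = 595.2
  D: 0 + 1(216.8) − 1(166.5) = 50.34
  E: 0 + 1(166.5) = 166.5

50.3 lbmol/h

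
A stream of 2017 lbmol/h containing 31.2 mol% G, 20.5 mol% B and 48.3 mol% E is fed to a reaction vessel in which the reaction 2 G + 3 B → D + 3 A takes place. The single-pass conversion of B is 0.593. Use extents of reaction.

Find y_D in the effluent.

B reacted = 0.593 × 413.5 = 245.2 lbmol/h; ν_B = −3, so ξ = 245.2/3 = 81.73 lbmol/h.
Outlet amounts (n = n₀ + ν ξ):
  G: 629.3 − 2(81.73) = 465.8
  B: 413.5 − 3(81.73) = 168.3
  D: 0 + 1(81.73) = 81.73
  A: 0 + 3(81.73) = 245.2
  E: 974.2 (inert)
Total out = 1935 lbmol/h; y_D = 81.73 / 1935 = 0.04223.

0.0422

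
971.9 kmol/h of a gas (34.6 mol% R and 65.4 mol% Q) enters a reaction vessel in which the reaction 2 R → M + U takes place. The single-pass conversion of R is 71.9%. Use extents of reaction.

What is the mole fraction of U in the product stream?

R reacted = 0.719 × 336.3 = 241.8 kmol/h; ν_R = −2, so ξ = 241.8/2 = 120.9 kmol/h.
Outlet amounts (n = n₀ + ν ξ):
  R: 336.3 − 2(120.9) = 94.49
  M: 0 + 1(120.9) = 120.9
  U: 0 + 1(120.9) = 120.9
  Q: 635.6 (inert)
Total out = 971.9 kmol/h; y_U = 120.9 / 971.9 = 0.1244.

0.124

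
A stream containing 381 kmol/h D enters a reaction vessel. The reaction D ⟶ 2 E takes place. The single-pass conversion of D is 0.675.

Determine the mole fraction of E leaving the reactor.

D reacted = 0.675 × 381 = 257.2 kmol/h; ν_D = −1, so ξ = 257.2/1 = 257.2 kmol/h.
Outlet amounts (n = n₀ + ν ξ):
  D: 381 − 1(257.2) = 123.8
  E: 0 + 2(257.2) = 514.4
Total out = 638.2 kmol/h; y_E = 514.4 / 638.2 = 0.806.

0.806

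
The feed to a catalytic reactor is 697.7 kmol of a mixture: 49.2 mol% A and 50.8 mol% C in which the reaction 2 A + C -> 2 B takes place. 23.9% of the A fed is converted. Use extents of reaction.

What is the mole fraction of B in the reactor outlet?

A reacted = 0.239 × 343.3 = 82.04 kmol; ν_A = −2, so ξ = 82.04/2 = 41.02 kmol.
Outlet amounts (n = n₀ + ν ξ):
  A: 343.3 − 2(41.02) = 261.2
  C: 354.4 − 1(41.02) = 313.4
  B: 0 + 2(41.02) = 82.04
Total out = 656.7 kmol; y_B = 82.04 / 656.7 = 0.1249.

0.125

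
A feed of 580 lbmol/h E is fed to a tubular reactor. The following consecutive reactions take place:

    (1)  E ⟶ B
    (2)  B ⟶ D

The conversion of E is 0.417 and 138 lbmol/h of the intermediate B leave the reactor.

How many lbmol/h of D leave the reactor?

Conversion of E: E consumed = 1ξ₁ = 0.417 × 580 → ξ₁ = 241.9 lbmol/h.
B balance: n_B = 0 + 1ξ₁ − 1ξ₂ = 138 → ξ₂ = (1·241.9 − 138)/1 = 103.9 lbmol/h.
Outlet amounts (n = n₀ + Σ ν·ξ):
  E: 580 − 1(241.9) = 338.1
  B: 0 + 1(241.9) − 1(103.9) = 138
  D: 0 + 1(103.9) = 103.9

104 lbmol/h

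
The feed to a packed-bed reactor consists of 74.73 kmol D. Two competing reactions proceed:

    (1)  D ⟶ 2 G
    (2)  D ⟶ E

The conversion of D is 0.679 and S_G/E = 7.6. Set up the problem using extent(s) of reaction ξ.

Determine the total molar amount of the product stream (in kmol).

115 kmol

Conversion of D: D consumed = 0.679 × 74.73 = 50.74 kmol = 1ξ₁ + 1ξ₂.
Selectivity: 2ξ₁ / (1ξ₂) = 7.6 → ξ₁ = 3.8 ξ₂.
Substitute: (1·3.8 + 1) ξ₂ = 50.74 → ξ₂ = 10.57 kmol, ξ₁ = 40.17 kmol.
Outlet amounts (n = n₀ + Σ ν·ξ):
  D: 74.73 − 1(40.17) − 1(10.57) = 23.99
  G: 0 + 2(40.17) = 80.34
  E: 0 + 1(10.57) = 10.57
Total out = 23.99 + 80.34 + 10.57 = 114.9 kmol.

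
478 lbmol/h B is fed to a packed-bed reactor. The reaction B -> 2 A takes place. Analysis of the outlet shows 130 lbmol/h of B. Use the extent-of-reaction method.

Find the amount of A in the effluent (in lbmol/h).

For B: n = n₀ − 1ξ → 130 = 478 − 1ξ, giving ξ = 348 lbmol/h.
Outlet amounts (n = n₀ + ν ξ):
  B: 478 − 1(348) = 130
  A: 0 + 2(348) = 696

696 lbmol/h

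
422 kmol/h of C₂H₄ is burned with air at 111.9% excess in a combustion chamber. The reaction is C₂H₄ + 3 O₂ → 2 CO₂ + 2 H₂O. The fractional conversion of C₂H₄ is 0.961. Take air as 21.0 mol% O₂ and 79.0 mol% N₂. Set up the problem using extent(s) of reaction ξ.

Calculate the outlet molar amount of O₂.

Stoichiometric O₂ = 3 × 422 = 1266 kmol/h; O₂ fed = 1266 × 2.119 = 2683 kmol/h.
N₂ fed = 2683 × 79/21 = 10090 kmol/h.
Fuel reacted = 0.961 × 422 → ξ = 405.5 kmol/h.
Outlet (n = n₀ + ν ξ):
  C₂H₄: 422 − 1(405.5) = 16.46
  O₂: 2683 − 3(405.5) = 1466
  N₂: 10090 (inert)
  CO₂: 0 + 2(405.5) = 811.1
  H₂O: 0 + 2(405.5) = 811.1

1470 kmol/h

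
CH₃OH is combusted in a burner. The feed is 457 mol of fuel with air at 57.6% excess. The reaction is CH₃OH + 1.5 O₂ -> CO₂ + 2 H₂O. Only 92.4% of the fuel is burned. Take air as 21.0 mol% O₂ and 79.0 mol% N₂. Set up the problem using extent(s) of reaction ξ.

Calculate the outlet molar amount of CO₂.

422 mol

Stoichiometric O₂ = 1.5 × 457 = 685.5 mol; O₂ fed = 685.5 × 1.576 = 1080 mol.
N₂ fed = 1080 × 79/21 = 4064 mol.
Fuel reacted = 0.924 × 457 → ξ = 422.3 mol.
Outlet (n = n₀ + ν ξ):
  CH₃OH: 457 − 1(422.3) = 34.73
  O₂: 1080 − 1.5(422.3) = 446.9
  N₂: 4064 (inert)
  CO₂: 0 + 1(422.3) = 422.3
  H₂O: 0 + 2(422.3) = 844.5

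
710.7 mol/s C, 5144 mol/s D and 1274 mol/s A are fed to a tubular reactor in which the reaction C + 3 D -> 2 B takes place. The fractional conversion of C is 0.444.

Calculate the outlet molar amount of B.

631 mol/s

C reacted = 0.444 × 710.7 = 315.6 mol/s; ν_C = −1, so ξ = 315.6/1 = 315.6 mol/s.
Outlet amounts (n = n₀ + ν ξ):
  C: 710.7 − 1(315.6) = 395.1
  D: 5144 − 3(315.6) = 4197
  B: 0 + 2(315.6) = 631.1
  A: 1274 (inert)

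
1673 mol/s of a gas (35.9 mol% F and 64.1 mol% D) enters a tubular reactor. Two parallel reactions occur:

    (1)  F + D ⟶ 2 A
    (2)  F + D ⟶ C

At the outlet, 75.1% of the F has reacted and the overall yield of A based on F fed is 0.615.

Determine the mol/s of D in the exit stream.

Yield of A: 2ξ₁ / 600.6 = 0.615 → ξ₁ = 184.7 mol/s.
Conversion of F: 1ξ₁ + 1ξ₂ = 0.751 × 600.6 = 451.1 → ξ₂ = 266.4 mol/s.
Outlet amounts (n = n₀ + Σ ν·ξ):
  F: 600.6 − 1(184.7) − 1(266.4) = 149.6
  D: 1072 − 1(184.7) − 1(266.4) = 621.3
  A: 0 + 2(184.7) = 369.4
  C: 0 + 1(266.4) = 266.4

621 mol/s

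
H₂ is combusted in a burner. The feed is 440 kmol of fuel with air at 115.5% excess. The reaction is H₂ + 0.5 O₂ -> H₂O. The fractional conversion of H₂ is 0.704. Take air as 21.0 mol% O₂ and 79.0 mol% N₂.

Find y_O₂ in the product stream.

Stoichiometric O₂ = 0.5 × 440 = 220 kmol; O₂ fed = 220 × 2.155 = 474.1 kmol.
N₂ fed = 474.1 × 79/21 = 1784 kmol.
Fuel reacted = 0.704 × 440 → ξ = 309.8 kmol.
Outlet (n = n₀ + ν ξ):
  H₂: 440 − 1(309.8) = 130.2
  O₂: 474.1 − 0.5(309.8) = 319.2
  N₂: 1784 (inert)
  H₂O: 0 + 1(309.8) = 309.8
Total out = 2543 kmol; y_O₂ = 319.2 / 2543 = 0.1255.

0.126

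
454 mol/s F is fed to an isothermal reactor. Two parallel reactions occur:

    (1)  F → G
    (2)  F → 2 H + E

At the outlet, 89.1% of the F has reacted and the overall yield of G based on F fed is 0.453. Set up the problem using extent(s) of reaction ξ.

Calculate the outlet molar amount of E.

199 mol/s

Yield of G: 1ξ₁ / 454 = 0.453 → ξ₁ = 205.7 mol/s.
Conversion of F: 1ξ₁ + 1ξ₂ = 0.891 × 454 = 404.5 → ξ₂ = 198.9 mol/s.
Outlet amounts (n = n₀ + Σ ν·ξ):
  F: 454 − 1(205.7) − 1(198.9) = 49.49
  G: 0 + 1(205.7) = 205.7
  H: 0 + 2(198.9) = 397.7
  E: 0 + 1(198.9) = 198.9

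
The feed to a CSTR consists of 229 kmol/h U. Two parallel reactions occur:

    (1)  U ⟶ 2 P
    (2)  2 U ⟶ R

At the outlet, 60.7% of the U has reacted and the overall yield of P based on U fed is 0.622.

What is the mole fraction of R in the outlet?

Yield of P: 2ξ₁ / 229 = 0.622 → ξ₁ = 71.22 kmol/h.
Conversion of U: 1ξ₁ + 2ξ₂ = 0.607 × 229 = 139 → ξ₂ = 33.89 kmol/h.
Outlet amounts (n = n₀ + Σ ν·ξ):
  U: 229 − 1(71.22) − 2(33.89) = 90
  P: 0 + 2(71.22) = 142.4
  R: 0 + 1(33.89) = 33.89
Total out = 266.3 kmol/h; y_R = 33.89 / 266.3 = 0.1273.

0.127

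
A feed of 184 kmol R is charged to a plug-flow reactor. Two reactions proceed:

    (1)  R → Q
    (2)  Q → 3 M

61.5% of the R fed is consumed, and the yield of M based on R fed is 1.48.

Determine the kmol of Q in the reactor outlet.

Conversion of R: R consumed = 1ξ₁ = 0.615 × 184 → ξ₁ = 113.2 kmol.
Yield of M: 3ξ₂ / 184 = 1.48 → ξ₂ = 90.77 kmol.
Outlet amounts (n = n₀ + Σ ν·ξ):
  R: 184 − 1(113.2) = 70.84
  Q: 0 + 1(113.2) − 1(90.77) = 22.39
  M: 0 + 3(90.77) = 272.3

22.4 kmol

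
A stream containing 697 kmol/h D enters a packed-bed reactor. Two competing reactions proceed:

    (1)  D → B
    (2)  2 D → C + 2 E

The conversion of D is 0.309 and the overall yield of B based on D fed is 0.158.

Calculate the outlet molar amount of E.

Yield of B: 1ξ₁ / 697 = 0.158 → ξ₁ = 110.1 kmol/h.
Conversion of D: 1ξ₁ + 2ξ₂ = 0.309 × 697 = 215.4 → ξ₂ = 52.62 kmol/h.
Outlet amounts (n = n₀ + Σ ν·ξ):
  D: 697 − 1(110.1) − 2(52.62) = 481.6
  B: 0 + 1(110.1) = 110.1
  C: 0 + 1(52.62) = 52.62
  E: 0 + 2(52.62) = 105.2

105 kmol/h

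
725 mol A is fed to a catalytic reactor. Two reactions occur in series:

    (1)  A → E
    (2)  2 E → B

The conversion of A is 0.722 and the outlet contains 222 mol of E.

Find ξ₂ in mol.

Conversion of A: A consumed = 1ξ₁ = 0.722 × 725 → ξ₁ = 523.4 mol.
E balance: n_E = 0 + 1ξ₁ − 2ξ₂ = 222 → ξ₂ = (1·523.4 − 222)/2 = 150.7 mol.
Outlet amounts (n = n₀ + Σ ν·ξ):
  A: 725 − 1(523.4) = 201.6
  E: 0 + 1(523.4) − 2(150.7) = 222
  B: 0 + 1(150.7) = 150.7

ξ₂ = 151 mol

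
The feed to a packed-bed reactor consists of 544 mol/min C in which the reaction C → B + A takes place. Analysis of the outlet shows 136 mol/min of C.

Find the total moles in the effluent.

For C: n = n₀ − 1ξ → 136 = 544 − 1ξ, giving ξ = 408 mol/min.
Outlet amounts (n = n₀ + ν ξ):
  C: 544 − 1(408) = 136
  B: 0 + 1(408) = 408
  A: 0 + 1(408) = 408
Total out = 136 + 408 + 408 = 952 mol/min.

952 mol/min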